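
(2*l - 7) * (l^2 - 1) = 2*l^3 - 7*l^2 - 2*l + 7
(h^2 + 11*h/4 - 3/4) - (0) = h^2 + 11*h/4 - 3/4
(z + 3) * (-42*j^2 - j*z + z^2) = -42*j^2*z - 126*j^2 - j*z^2 - 3*j*z + z^3 + 3*z^2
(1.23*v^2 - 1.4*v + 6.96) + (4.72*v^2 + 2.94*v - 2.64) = 5.95*v^2 + 1.54*v + 4.32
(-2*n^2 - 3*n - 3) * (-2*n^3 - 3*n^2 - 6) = 4*n^5 + 12*n^4 + 15*n^3 + 21*n^2 + 18*n + 18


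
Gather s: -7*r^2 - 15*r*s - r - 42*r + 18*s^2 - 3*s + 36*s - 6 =-7*r^2 - 43*r + 18*s^2 + s*(33 - 15*r) - 6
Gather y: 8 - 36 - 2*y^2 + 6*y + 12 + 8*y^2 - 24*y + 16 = 6*y^2 - 18*y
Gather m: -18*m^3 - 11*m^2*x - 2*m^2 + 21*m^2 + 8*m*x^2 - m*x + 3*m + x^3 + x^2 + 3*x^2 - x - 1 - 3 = -18*m^3 + m^2*(19 - 11*x) + m*(8*x^2 - x + 3) + x^3 + 4*x^2 - x - 4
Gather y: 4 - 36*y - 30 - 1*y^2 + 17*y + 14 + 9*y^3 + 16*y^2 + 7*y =9*y^3 + 15*y^2 - 12*y - 12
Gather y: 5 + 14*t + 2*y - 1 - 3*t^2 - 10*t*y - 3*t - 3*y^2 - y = -3*t^2 + 11*t - 3*y^2 + y*(1 - 10*t) + 4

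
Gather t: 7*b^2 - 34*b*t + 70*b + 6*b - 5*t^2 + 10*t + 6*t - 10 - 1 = 7*b^2 + 76*b - 5*t^2 + t*(16 - 34*b) - 11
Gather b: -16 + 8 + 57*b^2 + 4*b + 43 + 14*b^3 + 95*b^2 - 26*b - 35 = 14*b^3 + 152*b^2 - 22*b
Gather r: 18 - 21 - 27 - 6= -36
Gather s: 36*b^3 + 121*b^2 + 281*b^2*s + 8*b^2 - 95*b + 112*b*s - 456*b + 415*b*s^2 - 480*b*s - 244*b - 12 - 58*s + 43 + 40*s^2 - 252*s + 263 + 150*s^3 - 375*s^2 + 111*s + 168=36*b^3 + 129*b^2 - 795*b + 150*s^3 + s^2*(415*b - 335) + s*(281*b^2 - 368*b - 199) + 462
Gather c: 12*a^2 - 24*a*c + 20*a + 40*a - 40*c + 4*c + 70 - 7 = 12*a^2 + 60*a + c*(-24*a - 36) + 63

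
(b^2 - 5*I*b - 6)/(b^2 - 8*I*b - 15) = (b - 2*I)/(b - 5*I)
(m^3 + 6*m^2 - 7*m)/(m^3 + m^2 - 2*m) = (m + 7)/(m + 2)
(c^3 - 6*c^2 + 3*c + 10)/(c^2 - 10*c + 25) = (c^2 - c - 2)/(c - 5)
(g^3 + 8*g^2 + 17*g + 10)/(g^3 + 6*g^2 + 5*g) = (g + 2)/g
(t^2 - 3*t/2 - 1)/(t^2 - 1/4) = 2*(t - 2)/(2*t - 1)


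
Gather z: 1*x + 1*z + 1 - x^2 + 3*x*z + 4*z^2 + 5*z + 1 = -x^2 + x + 4*z^2 + z*(3*x + 6) + 2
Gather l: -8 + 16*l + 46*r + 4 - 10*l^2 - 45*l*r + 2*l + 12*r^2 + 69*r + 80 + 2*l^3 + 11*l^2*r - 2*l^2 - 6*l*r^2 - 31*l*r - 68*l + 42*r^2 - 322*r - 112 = 2*l^3 + l^2*(11*r - 12) + l*(-6*r^2 - 76*r - 50) + 54*r^2 - 207*r - 36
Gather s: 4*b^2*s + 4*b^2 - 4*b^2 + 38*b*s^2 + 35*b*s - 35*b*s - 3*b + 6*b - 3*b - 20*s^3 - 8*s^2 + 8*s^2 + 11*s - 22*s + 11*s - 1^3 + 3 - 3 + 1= 4*b^2*s + 38*b*s^2 - 20*s^3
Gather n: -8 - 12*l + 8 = -12*l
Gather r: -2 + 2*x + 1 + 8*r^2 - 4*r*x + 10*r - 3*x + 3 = 8*r^2 + r*(10 - 4*x) - x + 2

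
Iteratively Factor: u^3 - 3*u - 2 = (u - 2)*(u^2 + 2*u + 1) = (u - 2)*(u + 1)*(u + 1)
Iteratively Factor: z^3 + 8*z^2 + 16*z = (z + 4)*(z^2 + 4*z) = (z + 4)^2*(z)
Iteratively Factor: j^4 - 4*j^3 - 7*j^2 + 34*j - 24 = (j - 1)*(j^3 - 3*j^2 - 10*j + 24) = (j - 4)*(j - 1)*(j^2 + j - 6) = (j - 4)*(j - 2)*(j - 1)*(j + 3)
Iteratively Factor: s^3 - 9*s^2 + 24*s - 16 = (s - 1)*(s^2 - 8*s + 16) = (s - 4)*(s - 1)*(s - 4)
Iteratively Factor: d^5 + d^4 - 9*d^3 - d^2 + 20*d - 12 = (d - 1)*(d^4 + 2*d^3 - 7*d^2 - 8*d + 12) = (d - 1)^2*(d^3 + 3*d^2 - 4*d - 12) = (d - 1)^2*(d + 2)*(d^2 + d - 6) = (d - 1)^2*(d + 2)*(d + 3)*(d - 2)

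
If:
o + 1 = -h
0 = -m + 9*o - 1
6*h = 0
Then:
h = 0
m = -10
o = -1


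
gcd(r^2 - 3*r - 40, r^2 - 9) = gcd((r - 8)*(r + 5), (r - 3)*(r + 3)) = 1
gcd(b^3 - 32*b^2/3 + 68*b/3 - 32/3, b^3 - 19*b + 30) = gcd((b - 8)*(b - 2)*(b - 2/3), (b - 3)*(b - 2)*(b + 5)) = b - 2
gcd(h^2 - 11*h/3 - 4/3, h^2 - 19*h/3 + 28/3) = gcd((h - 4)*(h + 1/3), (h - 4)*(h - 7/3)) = h - 4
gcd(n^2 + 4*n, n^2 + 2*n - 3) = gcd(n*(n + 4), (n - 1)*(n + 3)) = 1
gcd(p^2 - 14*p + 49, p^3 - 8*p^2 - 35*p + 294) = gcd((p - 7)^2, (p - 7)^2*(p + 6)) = p^2 - 14*p + 49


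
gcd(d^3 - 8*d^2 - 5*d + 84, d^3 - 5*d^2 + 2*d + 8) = d - 4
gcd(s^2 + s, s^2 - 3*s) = s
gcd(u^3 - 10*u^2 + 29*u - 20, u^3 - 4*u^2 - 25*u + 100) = u^2 - 9*u + 20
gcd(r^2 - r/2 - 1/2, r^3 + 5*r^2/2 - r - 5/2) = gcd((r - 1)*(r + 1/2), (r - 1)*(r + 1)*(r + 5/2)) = r - 1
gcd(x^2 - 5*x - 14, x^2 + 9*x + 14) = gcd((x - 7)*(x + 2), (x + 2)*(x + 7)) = x + 2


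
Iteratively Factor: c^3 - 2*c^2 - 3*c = (c + 1)*(c^2 - 3*c) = c*(c + 1)*(c - 3)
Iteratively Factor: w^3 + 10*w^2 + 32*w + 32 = (w + 2)*(w^2 + 8*w + 16) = (w + 2)*(w + 4)*(w + 4)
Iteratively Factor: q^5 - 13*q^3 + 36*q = (q)*(q^4 - 13*q^2 + 36) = q*(q + 2)*(q^3 - 2*q^2 - 9*q + 18) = q*(q - 3)*(q + 2)*(q^2 + q - 6) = q*(q - 3)*(q - 2)*(q + 2)*(q + 3)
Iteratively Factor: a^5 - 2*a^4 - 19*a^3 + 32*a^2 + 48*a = (a - 3)*(a^4 + a^3 - 16*a^2 - 16*a) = (a - 3)*(a + 4)*(a^3 - 3*a^2 - 4*a) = (a - 4)*(a - 3)*(a + 4)*(a^2 + a) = a*(a - 4)*(a - 3)*(a + 4)*(a + 1)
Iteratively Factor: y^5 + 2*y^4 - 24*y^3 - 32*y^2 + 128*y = (y + 4)*(y^4 - 2*y^3 - 16*y^2 + 32*y) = (y - 4)*(y + 4)*(y^3 + 2*y^2 - 8*y) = (y - 4)*(y - 2)*(y + 4)*(y^2 + 4*y) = y*(y - 4)*(y - 2)*(y + 4)*(y + 4)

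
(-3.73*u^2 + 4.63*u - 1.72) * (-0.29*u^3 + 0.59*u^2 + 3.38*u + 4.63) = 1.0817*u^5 - 3.5434*u^4 - 9.3769*u^3 - 2.6353*u^2 + 15.6233*u - 7.9636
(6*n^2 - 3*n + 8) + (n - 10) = 6*n^2 - 2*n - 2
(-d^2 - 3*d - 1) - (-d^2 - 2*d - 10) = 9 - d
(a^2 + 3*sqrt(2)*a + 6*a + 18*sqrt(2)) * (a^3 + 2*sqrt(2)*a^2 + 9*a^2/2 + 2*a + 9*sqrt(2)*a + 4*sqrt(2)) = a^5 + 5*sqrt(2)*a^4 + 21*a^4/2 + 41*a^3 + 105*sqrt(2)*a^3/2 + 138*a^2 + 145*sqrt(2)*a^2 + 60*sqrt(2)*a + 348*a + 144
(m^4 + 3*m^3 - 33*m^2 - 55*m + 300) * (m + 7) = m^5 + 10*m^4 - 12*m^3 - 286*m^2 - 85*m + 2100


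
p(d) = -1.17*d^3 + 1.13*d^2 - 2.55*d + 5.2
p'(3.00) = -27.36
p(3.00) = -23.87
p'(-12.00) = -535.11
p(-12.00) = 2220.28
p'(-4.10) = -70.82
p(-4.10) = 115.29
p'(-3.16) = -44.74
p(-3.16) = 61.46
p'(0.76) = -2.86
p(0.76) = 3.40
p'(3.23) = -31.87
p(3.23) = -30.67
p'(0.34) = -2.19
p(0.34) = 4.42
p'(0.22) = -2.22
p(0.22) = 4.68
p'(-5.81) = -134.16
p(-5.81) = 287.62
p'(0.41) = -2.21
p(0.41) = 4.26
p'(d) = -3.51*d^2 + 2.26*d - 2.55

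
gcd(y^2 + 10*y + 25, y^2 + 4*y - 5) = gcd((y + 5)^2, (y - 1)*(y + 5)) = y + 5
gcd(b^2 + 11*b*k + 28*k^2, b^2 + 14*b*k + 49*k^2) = b + 7*k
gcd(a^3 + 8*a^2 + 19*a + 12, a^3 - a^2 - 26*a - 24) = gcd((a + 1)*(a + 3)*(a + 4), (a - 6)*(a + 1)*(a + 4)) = a^2 + 5*a + 4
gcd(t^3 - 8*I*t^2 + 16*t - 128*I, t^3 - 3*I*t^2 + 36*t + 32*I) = t^2 - 4*I*t + 32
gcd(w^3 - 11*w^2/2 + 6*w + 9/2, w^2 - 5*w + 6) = w - 3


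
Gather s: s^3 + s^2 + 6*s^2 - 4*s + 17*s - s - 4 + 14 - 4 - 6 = s^3 + 7*s^2 + 12*s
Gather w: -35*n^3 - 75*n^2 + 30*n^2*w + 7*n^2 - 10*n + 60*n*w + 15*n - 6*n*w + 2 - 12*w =-35*n^3 - 68*n^2 + 5*n + w*(30*n^2 + 54*n - 12) + 2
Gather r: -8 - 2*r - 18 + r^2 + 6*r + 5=r^2 + 4*r - 21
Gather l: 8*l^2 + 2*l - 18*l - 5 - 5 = 8*l^2 - 16*l - 10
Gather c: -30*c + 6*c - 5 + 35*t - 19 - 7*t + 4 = -24*c + 28*t - 20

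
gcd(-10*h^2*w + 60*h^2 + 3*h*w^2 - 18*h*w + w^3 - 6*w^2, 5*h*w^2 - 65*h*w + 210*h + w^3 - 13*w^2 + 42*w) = 5*h*w - 30*h + w^2 - 6*w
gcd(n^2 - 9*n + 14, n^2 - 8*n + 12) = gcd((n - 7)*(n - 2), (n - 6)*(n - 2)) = n - 2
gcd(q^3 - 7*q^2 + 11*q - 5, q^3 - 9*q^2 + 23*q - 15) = q^2 - 6*q + 5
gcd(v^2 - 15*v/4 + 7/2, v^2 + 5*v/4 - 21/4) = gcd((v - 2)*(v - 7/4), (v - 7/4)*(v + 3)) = v - 7/4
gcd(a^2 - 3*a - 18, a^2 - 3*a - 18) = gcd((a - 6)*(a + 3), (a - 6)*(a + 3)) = a^2 - 3*a - 18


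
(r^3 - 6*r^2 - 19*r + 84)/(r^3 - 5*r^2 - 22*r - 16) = (-r^3 + 6*r^2 + 19*r - 84)/(-r^3 + 5*r^2 + 22*r + 16)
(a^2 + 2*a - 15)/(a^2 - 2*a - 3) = (a + 5)/(a + 1)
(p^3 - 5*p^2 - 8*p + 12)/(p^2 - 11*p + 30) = (p^2 + p - 2)/(p - 5)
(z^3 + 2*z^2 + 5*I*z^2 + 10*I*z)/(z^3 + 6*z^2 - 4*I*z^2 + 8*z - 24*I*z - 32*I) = z*(z + 5*I)/(z^2 + 4*z*(1 - I) - 16*I)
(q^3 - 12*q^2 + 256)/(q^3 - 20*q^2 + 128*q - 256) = (q + 4)/(q - 4)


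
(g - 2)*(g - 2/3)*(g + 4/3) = g^3 - 4*g^2/3 - 20*g/9 + 16/9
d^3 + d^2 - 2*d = d*(d - 1)*(d + 2)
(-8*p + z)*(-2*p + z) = 16*p^2 - 10*p*z + z^2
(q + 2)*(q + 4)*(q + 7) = q^3 + 13*q^2 + 50*q + 56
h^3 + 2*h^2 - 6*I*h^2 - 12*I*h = h*(h + 2)*(h - 6*I)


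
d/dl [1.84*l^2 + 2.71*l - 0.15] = 3.68*l + 2.71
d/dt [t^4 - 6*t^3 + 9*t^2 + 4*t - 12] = 4*t^3 - 18*t^2 + 18*t + 4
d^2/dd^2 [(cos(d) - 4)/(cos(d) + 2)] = 6*(cos(d)^2 - 2*cos(d) - 2)/(cos(d) + 2)^3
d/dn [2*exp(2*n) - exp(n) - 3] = (4*exp(n) - 1)*exp(n)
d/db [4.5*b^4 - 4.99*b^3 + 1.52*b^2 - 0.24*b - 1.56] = 18.0*b^3 - 14.97*b^2 + 3.04*b - 0.24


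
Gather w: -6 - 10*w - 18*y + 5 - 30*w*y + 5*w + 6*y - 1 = w*(-30*y - 5) - 12*y - 2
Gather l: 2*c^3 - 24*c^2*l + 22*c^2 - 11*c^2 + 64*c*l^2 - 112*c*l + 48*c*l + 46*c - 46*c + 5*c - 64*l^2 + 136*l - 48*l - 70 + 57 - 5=2*c^3 + 11*c^2 + 5*c + l^2*(64*c - 64) + l*(-24*c^2 - 64*c + 88) - 18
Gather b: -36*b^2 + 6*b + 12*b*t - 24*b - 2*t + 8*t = -36*b^2 + b*(12*t - 18) + 6*t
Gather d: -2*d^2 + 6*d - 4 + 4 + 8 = -2*d^2 + 6*d + 8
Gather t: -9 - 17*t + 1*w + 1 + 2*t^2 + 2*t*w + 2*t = 2*t^2 + t*(2*w - 15) + w - 8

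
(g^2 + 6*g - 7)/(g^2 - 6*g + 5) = (g + 7)/(g - 5)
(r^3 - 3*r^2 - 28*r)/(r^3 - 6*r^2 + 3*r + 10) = r*(r^2 - 3*r - 28)/(r^3 - 6*r^2 + 3*r + 10)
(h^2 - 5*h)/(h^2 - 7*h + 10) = h/(h - 2)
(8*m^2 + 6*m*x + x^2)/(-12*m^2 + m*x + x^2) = (2*m + x)/(-3*m + x)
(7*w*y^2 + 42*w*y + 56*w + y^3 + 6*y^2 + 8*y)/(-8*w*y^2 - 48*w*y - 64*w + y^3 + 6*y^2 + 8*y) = (7*w + y)/(-8*w + y)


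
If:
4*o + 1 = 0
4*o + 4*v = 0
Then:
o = -1/4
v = 1/4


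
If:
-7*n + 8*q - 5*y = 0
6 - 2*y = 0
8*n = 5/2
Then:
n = 5/16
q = 275/128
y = 3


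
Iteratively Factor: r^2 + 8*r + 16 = (r + 4)*(r + 4)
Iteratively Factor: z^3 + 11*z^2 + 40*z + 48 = (z + 3)*(z^2 + 8*z + 16) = (z + 3)*(z + 4)*(z + 4)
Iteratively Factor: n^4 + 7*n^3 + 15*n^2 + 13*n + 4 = (n + 1)*(n^3 + 6*n^2 + 9*n + 4) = (n + 1)*(n + 4)*(n^2 + 2*n + 1) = (n + 1)^2*(n + 4)*(n + 1)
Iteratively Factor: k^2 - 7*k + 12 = (k - 3)*(k - 4)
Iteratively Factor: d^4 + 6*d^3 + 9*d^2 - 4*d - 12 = (d + 3)*(d^3 + 3*d^2 - 4) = (d + 2)*(d + 3)*(d^2 + d - 2) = (d - 1)*(d + 2)*(d + 3)*(d + 2)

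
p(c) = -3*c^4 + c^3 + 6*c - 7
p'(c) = -12*c^3 + 3*c^2 + 6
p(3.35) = -327.14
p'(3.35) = -411.48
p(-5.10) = -2199.81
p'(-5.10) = 1675.84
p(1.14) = -3.75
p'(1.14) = -7.88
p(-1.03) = -17.65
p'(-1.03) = 22.30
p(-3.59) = -573.12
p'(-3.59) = 599.88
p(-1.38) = -28.79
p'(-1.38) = 43.25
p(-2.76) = -218.67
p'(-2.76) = 281.15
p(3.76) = -530.90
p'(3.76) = -589.48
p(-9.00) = -20473.00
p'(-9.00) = 8997.00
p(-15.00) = -155347.00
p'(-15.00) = 41181.00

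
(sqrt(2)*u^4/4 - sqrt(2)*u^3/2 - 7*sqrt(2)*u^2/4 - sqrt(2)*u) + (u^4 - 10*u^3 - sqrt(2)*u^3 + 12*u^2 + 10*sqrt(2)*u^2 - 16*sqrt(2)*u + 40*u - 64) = sqrt(2)*u^4/4 + u^4 - 10*u^3 - 3*sqrt(2)*u^3/2 + 33*sqrt(2)*u^2/4 + 12*u^2 - 17*sqrt(2)*u + 40*u - 64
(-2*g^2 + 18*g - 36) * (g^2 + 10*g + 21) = -2*g^4 - 2*g^3 + 102*g^2 + 18*g - 756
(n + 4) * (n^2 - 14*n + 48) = n^3 - 10*n^2 - 8*n + 192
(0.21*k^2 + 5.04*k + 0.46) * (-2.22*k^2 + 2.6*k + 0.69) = -0.4662*k^4 - 10.6428*k^3 + 12.2277*k^2 + 4.6736*k + 0.3174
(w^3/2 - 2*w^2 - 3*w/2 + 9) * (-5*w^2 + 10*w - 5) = -5*w^5/2 + 15*w^4 - 15*w^3 - 50*w^2 + 195*w/2 - 45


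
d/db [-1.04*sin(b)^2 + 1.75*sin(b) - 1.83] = (1.75 - 2.08*sin(b))*cos(b)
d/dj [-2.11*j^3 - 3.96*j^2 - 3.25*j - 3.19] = -6.33*j^2 - 7.92*j - 3.25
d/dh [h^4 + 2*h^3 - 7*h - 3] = 4*h^3 + 6*h^2 - 7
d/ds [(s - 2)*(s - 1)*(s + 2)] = 3*s^2 - 2*s - 4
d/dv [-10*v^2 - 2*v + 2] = -20*v - 2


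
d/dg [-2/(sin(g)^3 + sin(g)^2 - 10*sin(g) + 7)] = 2*(3*sin(g)^2 + 2*sin(g) - 10)*cos(g)/(sin(g)^3 + sin(g)^2 - 10*sin(g) + 7)^2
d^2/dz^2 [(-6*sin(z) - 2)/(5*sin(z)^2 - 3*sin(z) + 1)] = 2*(75*sin(z)^5 + 145*sin(z)^4 - 285*sin(z)^3 - 152*sin(z)^2 + 186*sin(z) - 26)/(5*sin(z)^2 - 3*sin(z) + 1)^3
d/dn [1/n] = -1/n^2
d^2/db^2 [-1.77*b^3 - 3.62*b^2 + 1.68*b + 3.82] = -10.62*b - 7.24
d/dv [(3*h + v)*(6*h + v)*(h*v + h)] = h*(18*h^2 + 18*h*v + 9*h + 3*v^2 + 2*v)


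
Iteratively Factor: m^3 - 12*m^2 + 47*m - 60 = (m - 4)*(m^2 - 8*m + 15) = (m - 4)*(m - 3)*(m - 5)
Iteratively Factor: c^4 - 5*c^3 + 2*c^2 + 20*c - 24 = (c - 2)*(c^3 - 3*c^2 - 4*c + 12) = (c - 2)^2*(c^2 - c - 6) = (c - 2)^2*(c + 2)*(c - 3)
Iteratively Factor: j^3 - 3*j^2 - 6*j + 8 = (j - 4)*(j^2 + j - 2) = (j - 4)*(j + 2)*(j - 1)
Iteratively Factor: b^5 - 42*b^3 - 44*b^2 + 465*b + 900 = (b + 4)*(b^4 - 4*b^3 - 26*b^2 + 60*b + 225) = (b - 5)*(b + 4)*(b^3 + b^2 - 21*b - 45) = (b - 5)*(b + 3)*(b + 4)*(b^2 - 2*b - 15) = (b - 5)*(b + 3)^2*(b + 4)*(b - 5)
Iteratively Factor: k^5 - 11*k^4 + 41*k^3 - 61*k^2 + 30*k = (k - 5)*(k^4 - 6*k^3 + 11*k^2 - 6*k) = (k - 5)*(k - 2)*(k^3 - 4*k^2 + 3*k) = (k - 5)*(k - 3)*(k - 2)*(k^2 - k) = (k - 5)*(k - 3)*(k - 2)*(k - 1)*(k)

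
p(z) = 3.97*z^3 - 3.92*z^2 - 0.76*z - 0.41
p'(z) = 11.91*z^2 - 7.84*z - 0.76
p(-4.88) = -551.42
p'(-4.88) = 321.13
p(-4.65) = -480.80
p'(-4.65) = 293.22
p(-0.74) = -3.60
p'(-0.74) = 11.56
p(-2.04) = -48.88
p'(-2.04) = 64.80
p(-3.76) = -264.01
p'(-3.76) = 197.10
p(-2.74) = -109.42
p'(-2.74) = 110.14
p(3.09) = 76.94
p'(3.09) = 88.73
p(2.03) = 15.10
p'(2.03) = 32.40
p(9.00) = 2569.36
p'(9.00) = 893.39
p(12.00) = 6286.15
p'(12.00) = 1620.20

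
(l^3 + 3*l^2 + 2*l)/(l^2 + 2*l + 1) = l*(l + 2)/(l + 1)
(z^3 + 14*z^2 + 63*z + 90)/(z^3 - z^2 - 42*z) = (z^2 + 8*z + 15)/(z*(z - 7))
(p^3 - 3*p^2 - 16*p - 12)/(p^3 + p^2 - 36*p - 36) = (p + 2)/(p + 6)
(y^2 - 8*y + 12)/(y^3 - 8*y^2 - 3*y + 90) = (y - 2)/(y^2 - 2*y - 15)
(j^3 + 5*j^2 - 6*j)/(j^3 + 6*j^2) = (j - 1)/j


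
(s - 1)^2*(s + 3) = s^3 + s^2 - 5*s + 3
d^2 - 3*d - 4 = (d - 4)*(d + 1)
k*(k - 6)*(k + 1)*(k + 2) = k^4 - 3*k^3 - 16*k^2 - 12*k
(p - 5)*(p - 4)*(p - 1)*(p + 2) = p^4 - 8*p^3 + 9*p^2 + 38*p - 40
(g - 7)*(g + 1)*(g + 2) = g^3 - 4*g^2 - 19*g - 14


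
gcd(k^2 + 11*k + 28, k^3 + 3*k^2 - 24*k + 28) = k + 7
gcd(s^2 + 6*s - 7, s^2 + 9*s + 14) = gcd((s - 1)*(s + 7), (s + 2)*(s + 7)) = s + 7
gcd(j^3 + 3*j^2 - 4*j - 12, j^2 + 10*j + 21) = j + 3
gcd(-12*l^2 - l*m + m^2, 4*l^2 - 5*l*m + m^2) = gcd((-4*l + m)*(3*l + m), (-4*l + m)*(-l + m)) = 4*l - m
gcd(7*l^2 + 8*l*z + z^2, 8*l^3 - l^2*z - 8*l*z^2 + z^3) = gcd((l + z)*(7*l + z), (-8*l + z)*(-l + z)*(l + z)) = l + z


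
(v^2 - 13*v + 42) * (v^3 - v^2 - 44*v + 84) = v^5 - 14*v^4 + 11*v^3 + 614*v^2 - 2940*v + 3528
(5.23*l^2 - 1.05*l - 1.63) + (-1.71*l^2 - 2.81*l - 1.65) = 3.52*l^2 - 3.86*l - 3.28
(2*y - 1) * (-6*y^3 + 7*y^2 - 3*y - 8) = -12*y^4 + 20*y^3 - 13*y^2 - 13*y + 8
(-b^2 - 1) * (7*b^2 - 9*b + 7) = -7*b^4 + 9*b^3 - 14*b^2 + 9*b - 7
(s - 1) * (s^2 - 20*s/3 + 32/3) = s^3 - 23*s^2/3 + 52*s/3 - 32/3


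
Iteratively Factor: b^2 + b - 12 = (b + 4)*(b - 3)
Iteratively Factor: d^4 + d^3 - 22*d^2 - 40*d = (d)*(d^3 + d^2 - 22*d - 40) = d*(d + 4)*(d^2 - 3*d - 10) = d*(d - 5)*(d + 4)*(d + 2)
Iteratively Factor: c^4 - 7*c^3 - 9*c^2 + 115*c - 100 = (c + 4)*(c^3 - 11*c^2 + 35*c - 25) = (c - 5)*(c + 4)*(c^2 - 6*c + 5) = (c - 5)^2*(c + 4)*(c - 1)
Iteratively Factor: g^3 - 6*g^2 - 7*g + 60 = (g - 4)*(g^2 - 2*g - 15) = (g - 4)*(g + 3)*(g - 5)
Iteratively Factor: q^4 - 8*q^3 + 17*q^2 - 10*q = (q - 1)*(q^3 - 7*q^2 + 10*q) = q*(q - 1)*(q^2 - 7*q + 10) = q*(q - 2)*(q - 1)*(q - 5)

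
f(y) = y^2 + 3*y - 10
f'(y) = 2*y + 3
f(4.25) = 20.81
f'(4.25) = 11.50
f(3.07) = 8.63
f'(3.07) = 9.14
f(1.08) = -5.59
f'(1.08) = 5.16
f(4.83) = 27.82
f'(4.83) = 12.66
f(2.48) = 3.59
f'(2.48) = 7.96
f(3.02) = 8.18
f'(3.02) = 9.04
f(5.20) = 32.64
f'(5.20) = 13.40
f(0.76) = -7.14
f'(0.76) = 4.52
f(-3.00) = -10.00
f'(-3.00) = -3.00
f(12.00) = 170.00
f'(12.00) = 27.00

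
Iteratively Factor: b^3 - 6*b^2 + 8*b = (b - 4)*(b^2 - 2*b) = b*(b - 4)*(b - 2)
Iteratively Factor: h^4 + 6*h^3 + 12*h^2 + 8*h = (h + 2)*(h^3 + 4*h^2 + 4*h) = (h + 2)^2*(h^2 + 2*h) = (h + 2)^3*(h)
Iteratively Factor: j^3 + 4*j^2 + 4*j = (j)*(j^2 + 4*j + 4) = j*(j + 2)*(j + 2)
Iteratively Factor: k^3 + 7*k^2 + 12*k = (k + 4)*(k^2 + 3*k) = k*(k + 4)*(k + 3)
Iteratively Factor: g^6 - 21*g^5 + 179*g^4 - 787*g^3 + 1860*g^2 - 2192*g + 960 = (g - 4)*(g^5 - 17*g^4 + 111*g^3 - 343*g^2 + 488*g - 240) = (g - 4)^2*(g^4 - 13*g^3 + 59*g^2 - 107*g + 60) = (g - 4)^2*(g - 3)*(g^3 - 10*g^2 + 29*g - 20) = (g - 4)^3*(g - 3)*(g^2 - 6*g + 5) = (g - 5)*(g - 4)^3*(g - 3)*(g - 1)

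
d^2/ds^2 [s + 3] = 0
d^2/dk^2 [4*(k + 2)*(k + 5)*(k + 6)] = 24*k + 104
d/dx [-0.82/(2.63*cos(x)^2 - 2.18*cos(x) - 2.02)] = (1.7876 - 4.3132*cos(x))*sin(x)/(-2.63*cos(x)^2 + 2.18*cos(x) + 2.02)^2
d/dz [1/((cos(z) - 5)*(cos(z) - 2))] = (2*cos(z) - 7)*sin(z)/((cos(z) - 5)^2*(cos(z) - 2)^2)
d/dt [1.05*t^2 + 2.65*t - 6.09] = 2.1*t + 2.65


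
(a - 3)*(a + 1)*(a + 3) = a^3 + a^2 - 9*a - 9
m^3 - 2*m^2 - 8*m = m*(m - 4)*(m + 2)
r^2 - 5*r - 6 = (r - 6)*(r + 1)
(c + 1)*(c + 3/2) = c^2 + 5*c/2 + 3/2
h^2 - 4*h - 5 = (h - 5)*(h + 1)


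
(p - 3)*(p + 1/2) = p^2 - 5*p/2 - 3/2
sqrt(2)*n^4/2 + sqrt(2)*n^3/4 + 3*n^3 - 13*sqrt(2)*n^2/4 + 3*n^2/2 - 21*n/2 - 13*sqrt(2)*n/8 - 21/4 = (n + 1/2)*(n - 3*sqrt(2)/2)*(n + 7*sqrt(2)/2)*(sqrt(2)*n/2 + 1)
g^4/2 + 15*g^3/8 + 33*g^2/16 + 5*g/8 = g*(g/2 + 1/4)*(g + 5/4)*(g + 2)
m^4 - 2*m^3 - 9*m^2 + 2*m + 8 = (m - 4)*(m - 1)*(m + 1)*(m + 2)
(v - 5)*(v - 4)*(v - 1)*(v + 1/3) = v^4 - 29*v^3/3 + 77*v^2/3 - 31*v/3 - 20/3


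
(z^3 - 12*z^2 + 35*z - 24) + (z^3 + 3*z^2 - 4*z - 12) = 2*z^3 - 9*z^2 + 31*z - 36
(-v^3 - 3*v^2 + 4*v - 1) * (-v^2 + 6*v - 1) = v^5 - 3*v^4 - 21*v^3 + 28*v^2 - 10*v + 1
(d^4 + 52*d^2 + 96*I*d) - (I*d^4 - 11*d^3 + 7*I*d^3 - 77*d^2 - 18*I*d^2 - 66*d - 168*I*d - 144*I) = d^4 - I*d^4 + 11*d^3 - 7*I*d^3 + 129*d^2 + 18*I*d^2 + 66*d + 264*I*d + 144*I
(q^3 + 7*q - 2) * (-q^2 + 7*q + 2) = -q^5 + 7*q^4 - 5*q^3 + 51*q^2 - 4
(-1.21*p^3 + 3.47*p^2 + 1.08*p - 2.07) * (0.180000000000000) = -0.2178*p^3 + 0.6246*p^2 + 0.1944*p - 0.3726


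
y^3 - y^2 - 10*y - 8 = (y - 4)*(y + 1)*(y + 2)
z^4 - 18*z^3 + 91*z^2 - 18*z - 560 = (z - 8)*(z - 7)*(z - 5)*(z + 2)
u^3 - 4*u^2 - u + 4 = (u - 4)*(u - 1)*(u + 1)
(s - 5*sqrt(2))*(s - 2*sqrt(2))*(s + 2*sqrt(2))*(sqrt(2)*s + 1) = sqrt(2)*s^4 - 9*s^3 - 13*sqrt(2)*s^2 + 72*s + 40*sqrt(2)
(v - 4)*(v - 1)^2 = v^3 - 6*v^2 + 9*v - 4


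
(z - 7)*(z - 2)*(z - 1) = z^3 - 10*z^2 + 23*z - 14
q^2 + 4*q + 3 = (q + 1)*(q + 3)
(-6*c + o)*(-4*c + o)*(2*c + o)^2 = 96*c^4 + 56*c^3*o - 12*c^2*o^2 - 6*c*o^3 + o^4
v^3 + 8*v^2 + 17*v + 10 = (v + 1)*(v + 2)*(v + 5)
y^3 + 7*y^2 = y^2*(y + 7)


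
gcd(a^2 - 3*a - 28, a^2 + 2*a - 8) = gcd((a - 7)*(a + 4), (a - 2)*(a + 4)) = a + 4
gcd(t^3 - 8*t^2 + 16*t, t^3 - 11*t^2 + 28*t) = t^2 - 4*t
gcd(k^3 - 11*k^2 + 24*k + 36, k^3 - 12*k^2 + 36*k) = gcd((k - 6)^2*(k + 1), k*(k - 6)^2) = k^2 - 12*k + 36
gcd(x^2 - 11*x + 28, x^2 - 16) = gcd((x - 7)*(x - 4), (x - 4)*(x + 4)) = x - 4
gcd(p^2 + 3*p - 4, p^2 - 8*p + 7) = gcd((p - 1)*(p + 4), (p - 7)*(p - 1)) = p - 1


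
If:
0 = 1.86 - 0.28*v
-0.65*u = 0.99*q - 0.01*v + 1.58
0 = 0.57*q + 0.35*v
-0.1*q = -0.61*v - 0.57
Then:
No Solution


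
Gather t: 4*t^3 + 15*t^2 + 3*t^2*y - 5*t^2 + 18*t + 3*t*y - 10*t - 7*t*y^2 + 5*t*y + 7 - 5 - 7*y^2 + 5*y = 4*t^3 + t^2*(3*y + 10) + t*(-7*y^2 + 8*y + 8) - 7*y^2 + 5*y + 2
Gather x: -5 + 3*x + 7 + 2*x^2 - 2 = 2*x^2 + 3*x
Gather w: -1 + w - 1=w - 2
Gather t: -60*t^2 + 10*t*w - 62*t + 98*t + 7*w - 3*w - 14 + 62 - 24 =-60*t^2 + t*(10*w + 36) + 4*w + 24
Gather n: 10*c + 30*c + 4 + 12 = 40*c + 16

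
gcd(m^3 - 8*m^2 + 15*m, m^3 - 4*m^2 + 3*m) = m^2 - 3*m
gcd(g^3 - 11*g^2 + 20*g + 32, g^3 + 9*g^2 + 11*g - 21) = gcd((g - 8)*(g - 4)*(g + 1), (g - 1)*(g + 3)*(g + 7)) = 1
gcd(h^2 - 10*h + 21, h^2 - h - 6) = h - 3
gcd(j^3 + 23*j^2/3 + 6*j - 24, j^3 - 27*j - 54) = j + 3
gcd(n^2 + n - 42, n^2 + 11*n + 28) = n + 7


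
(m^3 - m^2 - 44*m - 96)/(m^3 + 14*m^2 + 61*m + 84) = (m - 8)/(m + 7)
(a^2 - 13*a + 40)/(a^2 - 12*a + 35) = (a - 8)/(a - 7)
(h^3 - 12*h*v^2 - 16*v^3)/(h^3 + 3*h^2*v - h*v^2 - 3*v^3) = (h^3 - 12*h*v^2 - 16*v^3)/(h^3 + 3*h^2*v - h*v^2 - 3*v^3)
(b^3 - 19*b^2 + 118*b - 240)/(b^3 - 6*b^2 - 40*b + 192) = (b^2 - 11*b + 30)/(b^2 + 2*b - 24)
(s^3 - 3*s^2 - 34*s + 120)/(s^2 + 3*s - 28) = (s^2 + s - 30)/(s + 7)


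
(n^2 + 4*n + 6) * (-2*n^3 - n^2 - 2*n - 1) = -2*n^5 - 9*n^4 - 18*n^3 - 15*n^2 - 16*n - 6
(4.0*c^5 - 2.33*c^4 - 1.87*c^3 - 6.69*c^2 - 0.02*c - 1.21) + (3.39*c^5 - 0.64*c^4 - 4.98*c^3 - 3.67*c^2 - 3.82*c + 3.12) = 7.39*c^5 - 2.97*c^4 - 6.85*c^3 - 10.36*c^2 - 3.84*c + 1.91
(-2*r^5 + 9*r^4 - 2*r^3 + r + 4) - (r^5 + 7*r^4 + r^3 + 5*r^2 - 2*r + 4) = -3*r^5 + 2*r^4 - 3*r^3 - 5*r^2 + 3*r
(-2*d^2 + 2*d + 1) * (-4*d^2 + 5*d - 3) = 8*d^4 - 18*d^3 + 12*d^2 - d - 3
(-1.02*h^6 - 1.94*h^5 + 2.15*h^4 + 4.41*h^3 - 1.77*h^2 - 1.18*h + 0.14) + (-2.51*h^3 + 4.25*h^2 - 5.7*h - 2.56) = -1.02*h^6 - 1.94*h^5 + 2.15*h^4 + 1.9*h^3 + 2.48*h^2 - 6.88*h - 2.42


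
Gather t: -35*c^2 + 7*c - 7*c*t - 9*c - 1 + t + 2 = -35*c^2 - 2*c + t*(1 - 7*c) + 1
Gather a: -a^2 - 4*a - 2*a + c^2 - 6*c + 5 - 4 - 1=-a^2 - 6*a + c^2 - 6*c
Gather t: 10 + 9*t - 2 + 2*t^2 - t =2*t^2 + 8*t + 8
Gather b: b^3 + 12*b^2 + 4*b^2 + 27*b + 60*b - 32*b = b^3 + 16*b^2 + 55*b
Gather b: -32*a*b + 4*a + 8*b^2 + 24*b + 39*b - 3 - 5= 4*a + 8*b^2 + b*(63 - 32*a) - 8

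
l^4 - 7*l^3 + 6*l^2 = l^2*(l - 6)*(l - 1)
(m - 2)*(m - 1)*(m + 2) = m^3 - m^2 - 4*m + 4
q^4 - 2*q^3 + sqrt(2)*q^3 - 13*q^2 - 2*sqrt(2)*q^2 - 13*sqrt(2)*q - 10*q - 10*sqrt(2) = (q - 5)*(q + 1)*(q + 2)*(q + sqrt(2))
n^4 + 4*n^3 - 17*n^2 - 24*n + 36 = (n - 3)*(n - 1)*(n + 2)*(n + 6)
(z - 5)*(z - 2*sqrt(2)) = z^2 - 5*z - 2*sqrt(2)*z + 10*sqrt(2)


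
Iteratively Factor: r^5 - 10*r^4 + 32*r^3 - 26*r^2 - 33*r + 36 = (r + 1)*(r^4 - 11*r^3 + 43*r^2 - 69*r + 36) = (r - 3)*(r + 1)*(r^3 - 8*r^2 + 19*r - 12) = (r - 4)*(r - 3)*(r + 1)*(r^2 - 4*r + 3) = (r - 4)*(r - 3)^2*(r + 1)*(r - 1)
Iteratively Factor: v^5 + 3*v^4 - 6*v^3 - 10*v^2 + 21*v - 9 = (v + 3)*(v^4 - 6*v^2 + 8*v - 3) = (v - 1)*(v + 3)*(v^3 + v^2 - 5*v + 3) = (v - 1)*(v + 3)^2*(v^2 - 2*v + 1) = (v - 1)^2*(v + 3)^2*(v - 1)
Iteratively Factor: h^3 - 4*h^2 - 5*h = (h)*(h^2 - 4*h - 5) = h*(h + 1)*(h - 5)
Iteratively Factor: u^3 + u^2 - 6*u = (u + 3)*(u^2 - 2*u) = u*(u + 3)*(u - 2)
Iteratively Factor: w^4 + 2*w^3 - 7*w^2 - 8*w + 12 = (w - 2)*(w^3 + 4*w^2 + w - 6) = (w - 2)*(w + 3)*(w^2 + w - 2) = (w - 2)*(w - 1)*(w + 3)*(w + 2)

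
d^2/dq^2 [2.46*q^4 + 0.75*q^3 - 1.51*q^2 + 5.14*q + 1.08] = 29.52*q^2 + 4.5*q - 3.02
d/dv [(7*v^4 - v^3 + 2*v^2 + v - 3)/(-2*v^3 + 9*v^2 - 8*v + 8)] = (-14*v^6 + 126*v^5 - 173*v^4 + 244*v^3 - 67*v^2 + 86*v - 16)/(4*v^6 - 36*v^5 + 113*v^4 - 176*v^3 + 208*v^2 - 128*v + 64)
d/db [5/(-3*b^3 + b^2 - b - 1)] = 5*(9*b^2 - 2*b + 1)/(3*b^3 - b^2 + b + 1)^2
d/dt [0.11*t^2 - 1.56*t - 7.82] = 0.22*t - 1.56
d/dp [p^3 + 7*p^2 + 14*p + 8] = 3*p^2 + 14*p + 14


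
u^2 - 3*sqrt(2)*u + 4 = (u - 2*sqrt(2))*(u - sqrt(2))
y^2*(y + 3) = y^3 + 3*y^2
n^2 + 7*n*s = n*(n + 7*s)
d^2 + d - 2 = (d - 1)*(d + 2)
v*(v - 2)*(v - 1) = v^3 - 3*v^2 + 2*v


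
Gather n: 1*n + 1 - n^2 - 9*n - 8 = -n^2 - 8*n - 7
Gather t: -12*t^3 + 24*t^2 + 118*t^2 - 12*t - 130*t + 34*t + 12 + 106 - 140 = -12*t^3 + 142*t^2 - 108*t - 22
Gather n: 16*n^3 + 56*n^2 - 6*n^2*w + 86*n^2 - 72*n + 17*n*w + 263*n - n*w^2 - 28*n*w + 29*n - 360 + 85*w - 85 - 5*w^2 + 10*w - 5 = 16*n^3 + n^2*(142 - 6*w) + n*(-w^2 - 11*w + 220) - 5*w^2 + 95*w - 450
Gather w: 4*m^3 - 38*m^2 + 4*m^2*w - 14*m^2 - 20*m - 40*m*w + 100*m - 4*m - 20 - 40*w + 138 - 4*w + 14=4*m^3 - 52*m^2 + 76*m + w*(4*m^2 - 40*m - 44) + 132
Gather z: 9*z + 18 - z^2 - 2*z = -z^2 + 7*z + 18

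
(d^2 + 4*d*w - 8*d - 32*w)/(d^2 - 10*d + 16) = (d + 4*w)/(d - 2)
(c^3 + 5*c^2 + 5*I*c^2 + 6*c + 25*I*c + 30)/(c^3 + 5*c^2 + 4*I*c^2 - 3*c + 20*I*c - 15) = (c^2 + 5*I*c + 6)/(c^2 + 4*I*c - 3)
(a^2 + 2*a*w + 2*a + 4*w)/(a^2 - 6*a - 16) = (a + 2*w)/(a - 8)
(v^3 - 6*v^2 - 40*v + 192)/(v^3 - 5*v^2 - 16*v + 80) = (v^2 - 2*v - 48)/(v^2 - v - 20)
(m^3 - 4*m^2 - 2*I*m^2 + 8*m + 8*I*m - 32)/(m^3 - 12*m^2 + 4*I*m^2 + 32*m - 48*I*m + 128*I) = (m^2 - 2*I*m + 8)/(m^2 + 4*m*(-2 + I) - 32*I)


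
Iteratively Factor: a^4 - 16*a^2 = (a + 4)*(a^3 - 4*a^2) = a*(a + 4)*(a^2 - 4*a) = a^2*(a + 4)*(a - 4)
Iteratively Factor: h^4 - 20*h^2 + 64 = (h - 4)*(h^3 + 4*h^2 - 4*h - 16) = (h - 4)*(h + 2)*(h^2 + 2*h - 8) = (h - 4)*(h - 2)*(h + 2)*(h + 4)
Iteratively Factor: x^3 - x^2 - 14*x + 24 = (x - 2)*(x^2 + x - 12) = (x - 2)*(x + 4)*(x - 3)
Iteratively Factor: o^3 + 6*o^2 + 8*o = (o + 4)*(o^2 + 2*o) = (o + 2)*(o + 4)*(o)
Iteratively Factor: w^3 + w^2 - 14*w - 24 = (w - 4)*(w^2 + 5*w + 6) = (w - 4)*(w + 2)*(w + 3)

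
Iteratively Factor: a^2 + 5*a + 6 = (a + 3)*(a + 2)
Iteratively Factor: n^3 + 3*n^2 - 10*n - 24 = (n + 4)*(n^2 - n - 6) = (n - 3)*(n + 4)*(n + 2)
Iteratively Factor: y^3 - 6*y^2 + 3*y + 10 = (y - 2)*(y^2 - 4*y - 5) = (y - 5)*(y - 2)*(y + 1)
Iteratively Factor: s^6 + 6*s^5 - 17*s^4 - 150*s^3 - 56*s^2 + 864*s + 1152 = (s - 4)*(s^5 + 10*s^4 + 23*s^3 - 58*s^2 - 288*s - 288) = (s - 4)*(s + 2)*(s^4 + 8*s^3 + 7*s^2 - 72*s - 144) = (s - 4)*(s - 3)*(s + 2)*(s^3 + 11*s^2 + 40*s + 48) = (s - 4)*(s - 3)*(s + 2)*(s + 4)*(s^2 + 7*s + 12) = (s - 4)*(s - 3)*(s + 2)*(s + 4)^2*(s + 3)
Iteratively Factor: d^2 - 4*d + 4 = (d - 2)*(d - 2)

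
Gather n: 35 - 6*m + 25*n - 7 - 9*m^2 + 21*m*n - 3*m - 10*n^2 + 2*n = -9*m^2 - 9*m - 10*n^2 + n*(21*m + 27) + 28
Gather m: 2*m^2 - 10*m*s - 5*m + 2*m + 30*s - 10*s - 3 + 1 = 2*m^2 + m*(-10*s - 3) + 20*s - 2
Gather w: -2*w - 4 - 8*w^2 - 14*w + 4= -8*w^2 - 16*w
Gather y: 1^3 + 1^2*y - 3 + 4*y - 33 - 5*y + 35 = 0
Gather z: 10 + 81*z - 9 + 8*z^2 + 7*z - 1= 8*z^2 + 88*z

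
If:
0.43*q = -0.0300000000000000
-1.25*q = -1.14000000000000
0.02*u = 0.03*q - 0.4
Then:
No Solution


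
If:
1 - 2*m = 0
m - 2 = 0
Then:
No Solution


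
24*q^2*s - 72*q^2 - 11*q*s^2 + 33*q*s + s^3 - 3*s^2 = (-8*q + s)*(-3*q + s)*(s - 3)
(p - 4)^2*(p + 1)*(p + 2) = p^4 - 5*p^3 - 6*p^2 + 32*p + 32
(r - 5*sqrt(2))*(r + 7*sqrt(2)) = r^2 + 2*sqrt(2)*r - 70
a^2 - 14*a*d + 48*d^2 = (a - 8*d)*(a - 6*d)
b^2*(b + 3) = b^3 + 3*b^2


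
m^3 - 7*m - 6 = (m - 3)*(m + 1)*(m + 2)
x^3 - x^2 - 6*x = x*(x - 3)*(x + 2)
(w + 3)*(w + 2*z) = w^2 + 2*w*z + 3*w + 6*z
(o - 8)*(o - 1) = o^2 - 9*o + 8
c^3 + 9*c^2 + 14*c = c*(c + 2)*(c + 7)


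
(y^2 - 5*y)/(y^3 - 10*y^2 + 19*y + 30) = y/(y^2 - 5*y - 6)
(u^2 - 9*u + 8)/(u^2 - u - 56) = (u - 1)/(u + 7)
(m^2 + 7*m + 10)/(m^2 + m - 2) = (m + 5)/(m - 1)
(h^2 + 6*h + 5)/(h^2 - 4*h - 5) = (h + 5)/(h - 5)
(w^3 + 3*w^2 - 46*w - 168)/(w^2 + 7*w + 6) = (w^2 - 3*w - 28)/(w + 1)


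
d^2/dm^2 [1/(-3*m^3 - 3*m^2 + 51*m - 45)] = 2*((3*m + 1)*(m^3 + m^2 - 17*m + 15) - (3*m^2 + 2*m - 17)^2)/(3*(m^3 + m^2 - 17*m + 15)^3)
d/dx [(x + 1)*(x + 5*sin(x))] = x + (x + 1)*(5*cos(x) + 1) + 5*sin(x)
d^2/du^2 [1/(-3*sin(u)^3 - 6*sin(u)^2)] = (9 + 22/sin(u) + 4/sin(u)^2 - 32/sin(u)^3 - 24/sin(u)^4)/(3*(sin(u) + 2)^3)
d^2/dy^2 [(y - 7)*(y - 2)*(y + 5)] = 6*y - 8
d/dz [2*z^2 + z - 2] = 4*z + 1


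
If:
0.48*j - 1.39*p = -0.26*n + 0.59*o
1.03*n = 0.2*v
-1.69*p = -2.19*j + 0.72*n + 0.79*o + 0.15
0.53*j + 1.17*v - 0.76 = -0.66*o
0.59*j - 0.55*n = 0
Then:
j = 0.18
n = 0.20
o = -0.81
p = 0.44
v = 1.02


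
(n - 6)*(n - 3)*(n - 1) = n^3 - 10*n^2 + 27*n - 18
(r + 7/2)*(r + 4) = r^2 + 15*r/2 + 14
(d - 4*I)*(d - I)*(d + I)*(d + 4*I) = d^4 + 17*d^2 + 16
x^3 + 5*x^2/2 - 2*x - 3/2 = (x - 1)*(x + 1/2)*(x + 3)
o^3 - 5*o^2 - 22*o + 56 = (o - 7)*(o - 2)*(o + 4)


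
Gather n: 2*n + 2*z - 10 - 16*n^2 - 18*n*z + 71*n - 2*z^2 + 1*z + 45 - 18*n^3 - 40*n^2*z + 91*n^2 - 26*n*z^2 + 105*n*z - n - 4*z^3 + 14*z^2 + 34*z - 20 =-18*n^3 + n^2*(75 - 40*z) + n*(-26*z^2 + 87*z + 72) - 4*z^3 + 12*z^2 + 37*z + 15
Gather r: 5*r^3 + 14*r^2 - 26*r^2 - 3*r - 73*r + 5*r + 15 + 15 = 5*r^3 - 12*r^2 - 71*r + 30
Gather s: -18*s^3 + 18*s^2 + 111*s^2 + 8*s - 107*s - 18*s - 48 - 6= -18*s^3 + 129*s^2 - 117*s - 54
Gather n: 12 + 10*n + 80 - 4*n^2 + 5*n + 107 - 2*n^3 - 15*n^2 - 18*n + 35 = -2*n^3 - 19*n^2 - 3*n + 234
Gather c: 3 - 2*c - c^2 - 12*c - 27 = -c^2 - 14*c - 24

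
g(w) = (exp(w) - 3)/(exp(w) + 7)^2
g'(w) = -2*(exp(w) - 3)*exp(w)/(exp(w) + 7)^3 + exp(w)/(exp(w) + 7)^2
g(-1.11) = -0.05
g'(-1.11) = 0.01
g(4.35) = 0.01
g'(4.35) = -0.01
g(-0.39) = -0.04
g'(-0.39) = 0.02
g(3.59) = 0.02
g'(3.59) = -0.01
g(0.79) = -0.01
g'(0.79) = 0.03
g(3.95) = 0.01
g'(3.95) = -0.01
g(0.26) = -0.02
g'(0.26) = 0.03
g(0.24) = -0.03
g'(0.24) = 0.03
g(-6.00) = -0.06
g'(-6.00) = 0.00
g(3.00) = 0.02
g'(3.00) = -0.00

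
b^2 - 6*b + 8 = (b - 4)*(b - 2)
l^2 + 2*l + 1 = (l + 1)^2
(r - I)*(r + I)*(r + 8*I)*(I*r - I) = I*r^4 - 8*r^3 - I*r^3 + 8*r^2 + I*r^2 - 8*r - I*r + 8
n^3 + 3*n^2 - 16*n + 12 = (n - 2)*(n - 1)*(n + 6)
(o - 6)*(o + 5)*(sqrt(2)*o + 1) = sqrt(2)*o^3 - sqrt(2)*o^2 + o^2 - 30*sqrt(2)*o - o - 30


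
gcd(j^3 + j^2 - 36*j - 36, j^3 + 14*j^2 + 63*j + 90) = j + 6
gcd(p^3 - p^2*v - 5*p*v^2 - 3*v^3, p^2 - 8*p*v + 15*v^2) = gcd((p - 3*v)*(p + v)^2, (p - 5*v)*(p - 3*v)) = p - 3*v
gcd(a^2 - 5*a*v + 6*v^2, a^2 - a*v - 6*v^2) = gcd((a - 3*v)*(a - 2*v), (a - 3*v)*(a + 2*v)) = -a + 3*v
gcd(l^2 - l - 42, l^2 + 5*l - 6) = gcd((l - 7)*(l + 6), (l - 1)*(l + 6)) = l + 6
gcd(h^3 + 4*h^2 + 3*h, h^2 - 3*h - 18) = h + 3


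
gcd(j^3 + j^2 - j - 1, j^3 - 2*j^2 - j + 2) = j^2 - 1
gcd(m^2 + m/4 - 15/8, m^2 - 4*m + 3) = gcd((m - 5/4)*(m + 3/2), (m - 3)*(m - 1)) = 1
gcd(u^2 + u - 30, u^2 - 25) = u - 5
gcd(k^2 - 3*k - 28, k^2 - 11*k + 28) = k - 7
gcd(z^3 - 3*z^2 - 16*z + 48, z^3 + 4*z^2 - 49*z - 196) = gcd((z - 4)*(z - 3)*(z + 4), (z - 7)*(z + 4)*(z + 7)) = z + 4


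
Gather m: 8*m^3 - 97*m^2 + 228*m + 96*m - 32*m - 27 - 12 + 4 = 8*m^3 - 97*m^2 + 292*m - 35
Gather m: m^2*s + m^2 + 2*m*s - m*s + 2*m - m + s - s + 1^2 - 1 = m^2*(s + 1) + m*(s + 1)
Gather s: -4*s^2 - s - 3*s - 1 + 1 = -4*s^2 - 4*s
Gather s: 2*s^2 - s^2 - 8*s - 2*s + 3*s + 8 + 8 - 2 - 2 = s^2 - 7*s + 12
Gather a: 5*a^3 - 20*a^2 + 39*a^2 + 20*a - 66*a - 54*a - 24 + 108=5*a^3 + 19*a^2 - 100*a + 84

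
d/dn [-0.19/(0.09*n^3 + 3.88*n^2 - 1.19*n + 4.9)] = (0.0513*n^2 + 1.4744*n - 0.2261)/(0.09*n^3 + 3.88*n^2 - 1.19*n + 4.9)^2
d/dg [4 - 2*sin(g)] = -2*cos(g)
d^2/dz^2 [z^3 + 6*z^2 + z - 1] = 6*z + 12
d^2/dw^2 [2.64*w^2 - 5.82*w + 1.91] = 5.28000000000000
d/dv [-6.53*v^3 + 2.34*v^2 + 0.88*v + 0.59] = -19.59*v^2 + 4.68*v + 0.88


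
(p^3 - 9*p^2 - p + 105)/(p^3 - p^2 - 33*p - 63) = (p - 5)/(p + 3)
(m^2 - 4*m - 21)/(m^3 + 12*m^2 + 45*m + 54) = (m - 7)/(m^2 + 9*m + 18)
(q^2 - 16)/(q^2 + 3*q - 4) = (q - 4)/(q - 1)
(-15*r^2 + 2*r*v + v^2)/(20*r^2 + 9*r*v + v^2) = (-3*r + v)/(4*r + v)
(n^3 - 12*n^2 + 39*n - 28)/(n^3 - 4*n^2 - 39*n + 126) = (n^2 - 5*n + 4)/(n^2 + 3*n - 18)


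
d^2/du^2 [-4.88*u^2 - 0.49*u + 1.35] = -9.76000000000000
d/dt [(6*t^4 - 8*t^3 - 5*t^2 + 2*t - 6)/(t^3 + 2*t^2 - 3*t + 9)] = t*(6*t^5 + 24*t^4 - 65*t^3 + 260*t^2 - 187*t - 66)/(t^6 + 4*t^5 - 2*t^4 + 6*t^3 + 45*t^2 - 54*t + 81)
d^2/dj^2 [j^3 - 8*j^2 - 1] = 6*j - 16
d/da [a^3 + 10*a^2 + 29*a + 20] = 3*a^2 + 20*a + 29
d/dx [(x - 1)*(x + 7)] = 2*x + 6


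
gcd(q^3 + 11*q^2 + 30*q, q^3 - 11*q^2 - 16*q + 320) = q + 5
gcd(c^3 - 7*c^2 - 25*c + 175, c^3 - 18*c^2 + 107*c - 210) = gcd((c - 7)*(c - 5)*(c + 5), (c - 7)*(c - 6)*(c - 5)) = c^2 - 12*c + 35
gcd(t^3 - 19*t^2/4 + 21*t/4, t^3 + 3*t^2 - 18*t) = t^2 - 3*t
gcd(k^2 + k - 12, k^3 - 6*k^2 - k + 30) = k - 3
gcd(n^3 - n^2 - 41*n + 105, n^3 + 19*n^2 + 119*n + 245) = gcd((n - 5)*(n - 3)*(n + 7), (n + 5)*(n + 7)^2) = n + 7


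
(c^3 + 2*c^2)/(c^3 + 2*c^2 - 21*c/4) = 4*c*(c + 2)/(4*c^2 + 8*c - 21)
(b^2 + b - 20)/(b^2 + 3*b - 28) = (b + 5)/(b + 7)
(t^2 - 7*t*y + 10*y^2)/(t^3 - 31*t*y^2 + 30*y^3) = (-t + 2*y)/(-t^2 - 5*t*y + 6*y^2)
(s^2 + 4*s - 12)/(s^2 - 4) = (s + 6)/(s + 2)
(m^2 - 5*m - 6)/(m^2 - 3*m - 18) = (m + 1)/(m + 3)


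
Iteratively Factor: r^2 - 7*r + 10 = (r - 2)*(r - 5)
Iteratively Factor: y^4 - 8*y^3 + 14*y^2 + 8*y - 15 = (y + 1)*(y^3 - 9*y^2 + 23*y - 15) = (y - 3)*(y + 1)*(y^2 - 6*y + 5) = (y - 5)*(y - 3)*(y + 1)*(y - 1)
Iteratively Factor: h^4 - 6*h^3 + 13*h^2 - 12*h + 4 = (h - 2)*(h^3 - 4*h^2 + 5*h - 2) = (h - 2)*(h - 1)*(h^2 - 3*h + 2) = (h - 2)*(h - 1)^2*(h - 2)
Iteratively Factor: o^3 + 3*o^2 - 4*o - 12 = (o - 2)*(o^2 + 5*o + 6) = (o - 2)*(o + 2)*(o + 3)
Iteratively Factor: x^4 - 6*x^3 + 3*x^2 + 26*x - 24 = (x - 1)*(x^3 - 5*x^2 - 2*x + 24) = (x - 3)*(x - 1)*(x^2 - 2*x - 8) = (x - 3)*(x - 1)*(x + 2)*(x - 4)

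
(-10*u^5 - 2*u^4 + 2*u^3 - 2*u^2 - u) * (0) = 0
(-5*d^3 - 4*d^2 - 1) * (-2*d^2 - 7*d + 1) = 10*d^5 + 43*d^4 + 23*d^3 - 2*d^2 + 7*d - 1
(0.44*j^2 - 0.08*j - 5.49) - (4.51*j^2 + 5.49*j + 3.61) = -4.07*j^2 - 5.57*j - 9.1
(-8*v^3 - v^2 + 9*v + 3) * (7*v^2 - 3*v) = -56*v^5 + 17*v^4 + 66*v^3 - 6*v^2 - 9*v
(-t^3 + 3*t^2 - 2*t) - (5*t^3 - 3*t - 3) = -6*t^3 + 3*t^2 + t + 3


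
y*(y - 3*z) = y^2 - 3*y*z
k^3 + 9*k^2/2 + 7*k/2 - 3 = (k - 1/2)*(k + 2)*(k + 3)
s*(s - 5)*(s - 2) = s^3 - 7*s^2 + 10*s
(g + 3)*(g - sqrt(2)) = g^2 - sqrt(2)*g + 3*g - 3*sqrt(2)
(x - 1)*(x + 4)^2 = x^3 + 7*x^2 + 8*x - 16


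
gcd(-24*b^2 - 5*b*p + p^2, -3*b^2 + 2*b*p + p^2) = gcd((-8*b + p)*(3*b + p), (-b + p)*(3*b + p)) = 3*b + p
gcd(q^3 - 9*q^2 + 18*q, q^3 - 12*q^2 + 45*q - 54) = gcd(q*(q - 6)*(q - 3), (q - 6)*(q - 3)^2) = q^2 - 9*q + 18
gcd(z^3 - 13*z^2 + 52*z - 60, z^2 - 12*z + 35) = z - 5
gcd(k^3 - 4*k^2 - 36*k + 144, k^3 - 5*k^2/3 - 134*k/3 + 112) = k - 6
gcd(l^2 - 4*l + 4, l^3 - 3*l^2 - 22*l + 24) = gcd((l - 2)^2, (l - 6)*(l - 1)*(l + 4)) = 1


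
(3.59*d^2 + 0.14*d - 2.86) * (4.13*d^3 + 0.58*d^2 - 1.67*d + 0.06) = 14.8267*d^5 + 2.6604*d^4 - 17.7259*d^3 - 1.6772*d^2 + 4.7846*d - 0.1716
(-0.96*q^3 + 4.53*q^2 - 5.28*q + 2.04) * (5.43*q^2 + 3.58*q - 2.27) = -5.2128*q^5 + 21.1611*q^4 - 10.2738*q^3 - 18.1083*q^2 + 19.2888*q - 4.6308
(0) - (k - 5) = 5 - k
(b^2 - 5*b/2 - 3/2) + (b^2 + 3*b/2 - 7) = 2*b^2 - b - 17/2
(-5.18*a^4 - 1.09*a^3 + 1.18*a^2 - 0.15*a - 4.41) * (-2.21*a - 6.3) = 11.4478*a^5 + 35.0429*a^4 + 4.2592*a^3 - 7.1025*a^2 + 10.6911*a + 27.783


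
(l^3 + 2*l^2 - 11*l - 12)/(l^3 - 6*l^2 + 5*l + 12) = (l + 4)/(l - 4)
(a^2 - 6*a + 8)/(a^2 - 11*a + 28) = (a - 2)/(a - 7)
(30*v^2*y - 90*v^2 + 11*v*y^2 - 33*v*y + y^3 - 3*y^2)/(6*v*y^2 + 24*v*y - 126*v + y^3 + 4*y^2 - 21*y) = (5*v + y)/(y + 7)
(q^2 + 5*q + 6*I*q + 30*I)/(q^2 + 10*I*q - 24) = (q + 5)/(q + 4*I)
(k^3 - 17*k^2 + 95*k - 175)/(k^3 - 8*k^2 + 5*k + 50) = (k - 7)/(k + 2)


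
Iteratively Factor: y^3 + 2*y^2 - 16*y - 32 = (y - 4)*(y^2 + 6*y + 8) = (y - 4)*(y + 4)*(y + 2)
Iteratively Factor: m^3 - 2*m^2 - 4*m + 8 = (m + 2)*(m^2 - 4*m + 4) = (m - 2)*(m + 2)*(m - 2)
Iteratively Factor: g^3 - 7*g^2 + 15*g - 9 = (g - 1)*(g^2 - 6*g + 9) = (g - 3)*(g - 1)*(g - 3)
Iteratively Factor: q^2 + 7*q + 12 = (q + 4)*(q + 3)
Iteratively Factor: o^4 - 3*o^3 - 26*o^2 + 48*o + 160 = (o + 4)*(o^3 - 7*o^2 + 2*o + 40) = (o + 2)*(o + 4)*(o^2 - 9*o + 20) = (o - 4)*(o + 2)*(o + 4)*(o - 5)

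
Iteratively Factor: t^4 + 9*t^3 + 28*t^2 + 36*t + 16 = (t + 2)*(t^3 + 7*t^2 + 14*t + 8) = (t + 1)*(t + 2)*(t^2 + 6*t + 8) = (t + 1)*(t + 2)*(t + 4)*(t + 2)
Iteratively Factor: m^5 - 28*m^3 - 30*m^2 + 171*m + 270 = (m + 2)*(m^4 - 2*m^3 - 24*m^2 + 18*m + 135) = (m + 2)*(m + 3)*(m^3 - 5*m^2 - 9*m + 45) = (m - 3)*(m + 2)*(m + 3)*(m^2 - 2*m - 15) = (m - 3)*(m + 2)*(m + 3)^2*(m - 5)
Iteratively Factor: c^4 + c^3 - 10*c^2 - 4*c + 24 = (c - 2)*(c^3 + 3*c^2 - 4*c - 12) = (c - 2)^2*(c^2 + 5*c + 6) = (c - 2)^2*(c + 3)*(c + 2)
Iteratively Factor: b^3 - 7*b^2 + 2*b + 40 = (b - 4)*(b^2 - 3*b - 10) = (b - 5)*(b - 4)*(b + 2)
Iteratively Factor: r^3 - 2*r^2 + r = (r)*(r^2 - 2*r + 1) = r*(r - 1)*(r - 1)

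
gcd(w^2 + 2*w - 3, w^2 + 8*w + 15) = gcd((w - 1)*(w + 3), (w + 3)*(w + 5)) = w + 3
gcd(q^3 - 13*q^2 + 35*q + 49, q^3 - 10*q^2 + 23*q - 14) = q - 7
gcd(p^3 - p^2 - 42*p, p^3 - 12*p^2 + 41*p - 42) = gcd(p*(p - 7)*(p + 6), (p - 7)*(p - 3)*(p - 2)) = p - 7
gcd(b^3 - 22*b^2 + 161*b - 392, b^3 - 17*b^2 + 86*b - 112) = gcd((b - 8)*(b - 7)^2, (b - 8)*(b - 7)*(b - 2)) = b^2 - 15*b + 56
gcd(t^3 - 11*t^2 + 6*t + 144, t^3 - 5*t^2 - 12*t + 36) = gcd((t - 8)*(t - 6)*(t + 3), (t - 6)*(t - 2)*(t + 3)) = t^2 - 3*t - 18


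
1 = 1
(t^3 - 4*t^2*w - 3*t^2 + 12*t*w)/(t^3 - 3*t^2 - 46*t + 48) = t*(t^2 - 4*t*w - 3*t + 12*w)/(t^3 - 3*t^2 - 46*t + 48)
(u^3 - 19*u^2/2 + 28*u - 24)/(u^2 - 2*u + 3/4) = 2*(u^2 - 8*u + 16)/(2*u - 1)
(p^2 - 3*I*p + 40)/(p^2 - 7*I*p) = (p^2 - 3*I*p + 40)/(p*(p - 7*I))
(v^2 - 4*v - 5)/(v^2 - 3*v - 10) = (v + 1)/(v + 2)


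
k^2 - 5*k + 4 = (k - 4)*(k - 1)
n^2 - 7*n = n*(n - 7)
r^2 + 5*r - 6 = (r - 1)*(r + 6)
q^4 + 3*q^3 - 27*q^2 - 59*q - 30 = (q - 5)*(q + 1)^2*(q + 6)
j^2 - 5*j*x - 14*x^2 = (j - 7*x)*(j + 2*x)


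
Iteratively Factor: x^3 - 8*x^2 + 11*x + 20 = (x - 4)*(x^2 - 4*x - 5) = (x - 4)*(x + 1)*(x - 5)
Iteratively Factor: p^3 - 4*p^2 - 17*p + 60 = (p - 5)*(p^2 + p - 12) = (p - 5)*(p + 4)*(p - 3)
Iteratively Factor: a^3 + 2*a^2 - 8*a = (a)*(a^2 + 2*a - 8) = a*(a - 2)*(a + 4)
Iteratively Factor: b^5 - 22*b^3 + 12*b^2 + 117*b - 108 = (b - 1)*(b^4 + b^3 - 21*b^2 - 9*b + 108) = (b - 1)*(b + 4)*(b^3 - 3*b^2 - 9*b + 27) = (b - 3)*(b - 1)*(b + 4)*(b^2 - 9) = (b - 3)*(b - 1)*(b + 3)*(b + 4)*(b - 3)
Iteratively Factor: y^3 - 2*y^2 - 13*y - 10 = (y - 5)*(y^2 + 3*y + 2) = (y - 5)*(y + 2)*(y + 1)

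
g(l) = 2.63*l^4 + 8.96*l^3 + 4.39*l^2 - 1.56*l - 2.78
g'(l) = 10.52*l^3 + 26.88*l^2 + 8.78*l - 1.56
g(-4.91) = 578.67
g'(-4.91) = -641.90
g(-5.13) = 732.59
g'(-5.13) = -759.46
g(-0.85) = -2.41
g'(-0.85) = 3.94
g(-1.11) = -3.90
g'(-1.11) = 7.43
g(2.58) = 292.82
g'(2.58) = 380.68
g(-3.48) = 63.92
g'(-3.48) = -149.94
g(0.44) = -1.75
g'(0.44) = 8.40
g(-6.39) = 2233.52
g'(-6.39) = -1704.95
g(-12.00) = 39700.90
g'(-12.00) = -14414.76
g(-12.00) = 39700.90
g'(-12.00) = -14414.76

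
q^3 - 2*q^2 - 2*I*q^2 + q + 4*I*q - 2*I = (q - 1)^2*(q - 2*I)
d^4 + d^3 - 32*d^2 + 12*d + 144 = (d - 4)*(d - 3)*(d + 2)*(d + 6)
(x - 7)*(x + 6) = x^2 - x - 42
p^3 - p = p*(p - 1)*(p + 1)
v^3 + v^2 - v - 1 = (v - 1)*(v + 1)^2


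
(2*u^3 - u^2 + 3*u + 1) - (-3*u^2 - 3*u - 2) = 2*u^3 + 2*u^2 + 6*u + 3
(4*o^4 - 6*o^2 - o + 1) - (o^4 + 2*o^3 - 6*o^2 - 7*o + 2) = 3*o^4 - 2*o^3 + 6*o - 1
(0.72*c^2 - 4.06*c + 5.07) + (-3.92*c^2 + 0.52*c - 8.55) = -3.2*c^2 - 3.54*c - 3.48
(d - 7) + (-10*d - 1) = -9*d - 8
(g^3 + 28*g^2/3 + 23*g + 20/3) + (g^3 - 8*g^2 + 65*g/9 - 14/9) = 2*g^3 + 4*g^2/3 + 272*g/9 + 46/9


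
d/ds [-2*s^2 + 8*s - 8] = 8 - 4*s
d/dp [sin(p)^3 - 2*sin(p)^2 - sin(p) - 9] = (3*sin(p)^2 - 4*sin(p) - 1)*cos(p)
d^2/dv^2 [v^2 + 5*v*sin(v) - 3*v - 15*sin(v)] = -5*v*sin(v) + 15*sin(v) + 10*cos(v) + 2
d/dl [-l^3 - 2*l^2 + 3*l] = -3*l^2 - 4*l + 3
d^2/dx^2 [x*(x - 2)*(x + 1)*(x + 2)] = 12*x^2 + 6*x - 8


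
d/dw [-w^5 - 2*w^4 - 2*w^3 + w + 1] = -5*w^4 - 8*w^3 - 6*w^2 + 1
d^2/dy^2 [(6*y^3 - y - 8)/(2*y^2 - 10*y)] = (149*y^3 - 24*y^2 + 120*y - 200)/(y^3*(y^3 - 15*y^2 + 75*y - 125))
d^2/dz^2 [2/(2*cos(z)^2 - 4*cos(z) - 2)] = (8*sin(z)^4 - 20*sin(z)^2 + 11*cos(z) - 3*cos(3*z) - 8)/(2*(sin(z)^2 + 2*cos(z))^3)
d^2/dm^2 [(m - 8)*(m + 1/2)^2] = 6*m - 14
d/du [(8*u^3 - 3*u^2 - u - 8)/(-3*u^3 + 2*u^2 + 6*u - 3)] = (7*u^4 + 90*u^3 - 160*u^2 + 50*u + 51)/(9*u^6 - 12*u^5 - 32*u^4 + 42*u^3 + 24*u^2 - 36*u + 9)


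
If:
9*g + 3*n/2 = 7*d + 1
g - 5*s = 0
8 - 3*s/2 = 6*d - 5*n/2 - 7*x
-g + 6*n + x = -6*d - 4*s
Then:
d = 7143*x/9452 + 4331/4726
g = 205*x/278 + 135/139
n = -4243*x/4726 - 2089/2363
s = 41*x/278 + 27/139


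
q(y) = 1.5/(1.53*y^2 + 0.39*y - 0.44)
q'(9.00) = -0.00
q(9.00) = 0.01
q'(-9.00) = 0.00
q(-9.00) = 0.01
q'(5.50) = -0.01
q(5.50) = 0.03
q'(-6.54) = 0.01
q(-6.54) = 0.02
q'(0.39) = -779.85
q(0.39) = -27.18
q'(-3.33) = 0.06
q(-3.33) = 0.10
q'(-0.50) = 26.82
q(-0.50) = -5.94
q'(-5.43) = 0.01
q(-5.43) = 0.04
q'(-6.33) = 0.01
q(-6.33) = 0.03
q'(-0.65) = 1082.33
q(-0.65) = -31.86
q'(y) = 1.5*(-3.06*y - 0.39)/(1.53*y^2 + 0.39*y - 0.44)^2 = (-4.59*y - 0.585)/(1.53*y^2 + 0.39*y - 0.44)^2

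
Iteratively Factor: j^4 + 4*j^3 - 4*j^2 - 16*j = (j + 2)*(j^3 + 2*j^2 - 8*j) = (j - 2)*(j + 2)*(j^2 + 4*j) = j*(j - 2)*(j + 2)*(j + 4)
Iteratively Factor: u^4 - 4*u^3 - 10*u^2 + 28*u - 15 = (u - 1)*(u^3 - 3*u^2 - 13*u + 15) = (u - 1)^2*(u^2 - 2*u - 15) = (u - 1)^2*(u + 3)*(u - 5)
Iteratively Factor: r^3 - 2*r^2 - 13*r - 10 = (r - 5)*(r^2 + 3*r + 2) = (r - 5)*(r + 1)*(r + 2)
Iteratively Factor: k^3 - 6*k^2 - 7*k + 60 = (k + 3)*(k^2 - 9*k + 20) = (k - 5)*(k + 3)*(k - 4)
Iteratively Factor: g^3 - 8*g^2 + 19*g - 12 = (g - 3)*(g^2 - 5*g + 4) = (g - 4)*(g - 3)*(g - 1)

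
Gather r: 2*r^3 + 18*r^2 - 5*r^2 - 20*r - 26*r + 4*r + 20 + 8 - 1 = 2*r^3 + 13*r^2 - 42*r + 27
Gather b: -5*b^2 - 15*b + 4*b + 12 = -5*b^2 - 11*b + 12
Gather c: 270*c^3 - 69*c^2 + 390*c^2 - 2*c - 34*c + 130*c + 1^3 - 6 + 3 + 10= 270*c^3 + 321*c^2 + 94*c + 8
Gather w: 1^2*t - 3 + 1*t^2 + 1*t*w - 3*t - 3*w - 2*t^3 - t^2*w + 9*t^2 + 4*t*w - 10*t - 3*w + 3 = -2*t^3 + 10*t^2 - 12*t + w*(-t^2 + 5*t - 6)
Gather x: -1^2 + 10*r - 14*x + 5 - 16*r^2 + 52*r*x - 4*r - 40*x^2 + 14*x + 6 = -16*r^2 + 52*r*x + 6*r - 40*x^2 + 10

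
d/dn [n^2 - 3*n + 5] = 2*n - 3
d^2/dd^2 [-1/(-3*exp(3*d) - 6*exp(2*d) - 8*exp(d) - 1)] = (2*(9*exp(2*d) + 12*exp(d) + 8)^2*exp(d) - (27*exp(2*d) + 24*exp(d) + 8)*(3*exp(3*d) + 6*exp(2*d) + 8*exp(d) + 1))*exp(d)/(3*exp(3*d) + 6*exp(2*d) + 8*exp(d) + 1)^3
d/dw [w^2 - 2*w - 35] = 2*w - 2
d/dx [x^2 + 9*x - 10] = 2*x + 9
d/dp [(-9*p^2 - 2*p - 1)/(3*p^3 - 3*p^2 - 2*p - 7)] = 3*(9*p^4 + 4*p^3 + 7*p^2 + 40*p + 4)/(9*p^6 - 18*p^5 - 3*p^4 - 30*p^3 + 46*p^2 + 28*p + 49)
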